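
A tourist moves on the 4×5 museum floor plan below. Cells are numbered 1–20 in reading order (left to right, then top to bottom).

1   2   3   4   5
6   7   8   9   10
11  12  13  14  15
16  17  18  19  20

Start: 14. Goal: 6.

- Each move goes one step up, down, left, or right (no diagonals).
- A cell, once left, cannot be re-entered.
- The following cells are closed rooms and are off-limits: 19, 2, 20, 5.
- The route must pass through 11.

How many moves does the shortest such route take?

Any route passes through 11 somewhere between 14 and 6. Summing Manhattan distances along the two legs (14 → 11 → 6) gives a lower bound of 3 + 1 = 4 moves.
A route of 4 moves achieves this: 14 → 13 → 12 → 11 → 6.
Since 4 matches the lower bound, it is optimal.

4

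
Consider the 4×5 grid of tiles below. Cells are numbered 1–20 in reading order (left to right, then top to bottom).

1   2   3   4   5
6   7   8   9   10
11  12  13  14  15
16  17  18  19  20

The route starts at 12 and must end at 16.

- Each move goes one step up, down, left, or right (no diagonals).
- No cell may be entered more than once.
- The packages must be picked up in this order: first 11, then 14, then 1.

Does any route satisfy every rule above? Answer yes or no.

no

Ignoring the required order, 171 revisit-free routes from 12 to 16 pass through all of 11, 14, and 1; the waypoint orders that occur are 14 → 1 → 11 (115); 11 → 1 → 14 (56) — never 11 → 14 → 1.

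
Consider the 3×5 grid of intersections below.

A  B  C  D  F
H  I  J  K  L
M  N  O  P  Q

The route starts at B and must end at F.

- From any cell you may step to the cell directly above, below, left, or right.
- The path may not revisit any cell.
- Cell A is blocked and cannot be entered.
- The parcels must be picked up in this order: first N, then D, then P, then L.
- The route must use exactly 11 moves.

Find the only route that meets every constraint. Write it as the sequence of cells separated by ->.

B -> I -> N -> O -> J -> C -> D -> K -> P -> Q -> L -> F

The waypoints must appear in the order N, D, P, L, with no cell reused.
Route from B: down 2 to N, right 1 to O, up 2 to C, right 1 to D, down 2 to P, right 1 to Q, up 2 to F — 11 moves in all.
Check: order respected (N at step 2, D at step 6, P at step 8, L at step 10); 11 moves as required.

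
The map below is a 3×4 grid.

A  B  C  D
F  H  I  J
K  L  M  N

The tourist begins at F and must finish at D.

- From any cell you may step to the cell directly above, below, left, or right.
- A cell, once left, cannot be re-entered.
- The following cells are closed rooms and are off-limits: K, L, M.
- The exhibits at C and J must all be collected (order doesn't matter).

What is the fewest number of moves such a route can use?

6

Any route passes through C and J in some order between F and D. Summing Manhattan distances along each leg and taking the cheapest ordering (F → C → J → D) gives a lower bound of 3 + 2 + 1 = 6 moves.
A route of 6 moves achieves this: F → A → B → C → I → J → D.
Since 6 matches the lower bound, it is optimal.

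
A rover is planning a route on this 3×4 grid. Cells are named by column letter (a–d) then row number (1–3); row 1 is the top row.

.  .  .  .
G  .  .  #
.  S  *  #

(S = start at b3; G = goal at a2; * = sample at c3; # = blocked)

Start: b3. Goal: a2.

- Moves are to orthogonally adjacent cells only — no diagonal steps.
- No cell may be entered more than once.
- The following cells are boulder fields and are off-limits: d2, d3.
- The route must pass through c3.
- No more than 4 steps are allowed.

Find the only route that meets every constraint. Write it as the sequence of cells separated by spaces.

b3 c3 c2 b2 a2

The budget equals the shortest possible length, so every move has to be on a shortest route through the required cells.
Route from b3: right 1 to c3, up 1 to c2, left 2 to a2 — 4 moves in all.
Check: all required cells visited; 4 ≤ 4 moves.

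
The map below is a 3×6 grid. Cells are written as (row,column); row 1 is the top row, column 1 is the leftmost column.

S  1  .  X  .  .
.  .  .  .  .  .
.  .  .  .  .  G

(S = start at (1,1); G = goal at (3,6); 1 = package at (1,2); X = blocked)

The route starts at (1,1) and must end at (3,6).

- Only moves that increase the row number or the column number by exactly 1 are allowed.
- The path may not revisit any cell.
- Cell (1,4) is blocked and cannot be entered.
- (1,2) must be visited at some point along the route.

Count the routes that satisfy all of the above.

9

A right/down-only route from (1,1) to (3,6) makes exactly 2 down-moves and 5 right-moves in some order.
With no other constraints that would be C(7,2) = 21 routes.
Split at (1,2) and multiply the segment counts (each segment already excludes blocked cells): (1,1)→(1,2): 1; (1,2)→(3,6): 9; product = 9.
That gives 9 routes.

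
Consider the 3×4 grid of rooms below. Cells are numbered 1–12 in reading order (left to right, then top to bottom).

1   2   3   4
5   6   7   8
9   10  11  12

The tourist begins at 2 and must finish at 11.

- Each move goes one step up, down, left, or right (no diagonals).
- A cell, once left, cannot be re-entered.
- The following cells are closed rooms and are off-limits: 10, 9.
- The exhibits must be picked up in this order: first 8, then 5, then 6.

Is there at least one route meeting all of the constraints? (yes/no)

Ignoring the required order, 2 revisit-free routes from 2 to 11 pass through all of 8, 5, and 6; the waypoint orders that occur are 5 → 6 → 8 (2) — never 8 → 5 → 6.

no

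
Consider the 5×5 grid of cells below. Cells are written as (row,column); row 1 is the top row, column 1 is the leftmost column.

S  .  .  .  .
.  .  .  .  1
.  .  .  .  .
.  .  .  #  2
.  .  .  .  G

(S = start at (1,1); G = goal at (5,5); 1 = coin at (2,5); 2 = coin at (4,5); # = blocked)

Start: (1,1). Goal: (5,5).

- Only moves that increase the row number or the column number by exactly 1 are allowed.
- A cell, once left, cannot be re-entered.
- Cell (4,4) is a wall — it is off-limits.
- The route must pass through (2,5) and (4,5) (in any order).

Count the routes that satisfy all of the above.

5

A right/down-only route from (1,1) to (5,5) makes exactly 4 down-moves and 4 right-moves in some order.
With no other constraints that would be C(8,4) = 70 routes.
A monotone route can only reach the required cells in the order (2,5), (4,5), so split there and multiply the segment counts (each segment already excludes blocked cells): (1,1)→(2,5): 5; (2,5)→(4,5): 1; (4,5)→(5,5): 1; product = 5.
That gives 5 routes.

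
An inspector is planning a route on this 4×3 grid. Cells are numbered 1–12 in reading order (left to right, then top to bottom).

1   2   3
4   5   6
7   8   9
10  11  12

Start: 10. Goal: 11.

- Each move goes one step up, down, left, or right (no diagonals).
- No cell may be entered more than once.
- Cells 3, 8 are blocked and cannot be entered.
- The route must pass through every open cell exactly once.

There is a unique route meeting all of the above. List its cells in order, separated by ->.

10 -> 7 -> 4 -> 1 -> 2 -> 5 -> 6 -> 9 -> 12 -> 11

Need to visit all 10 open cells exactly once, starting at 10 and ending at 11.
Cell 1 has only two open neighbours (4 and 2), so the path must pass straight through it: one of those is the cell it's entered from and the other is where it exits.
Route from 10: up 3 to 1, right 1 to 2, down 1 to 5, right 1 to 6, down 2 to 12, left 1 to 11 — 9 moves in all.
Check: all 10 open cells covered.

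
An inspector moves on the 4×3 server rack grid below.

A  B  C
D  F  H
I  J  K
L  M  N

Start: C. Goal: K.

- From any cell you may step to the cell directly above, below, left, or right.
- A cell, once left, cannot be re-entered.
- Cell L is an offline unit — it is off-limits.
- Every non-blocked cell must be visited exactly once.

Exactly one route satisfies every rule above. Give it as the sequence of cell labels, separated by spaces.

C H F B A D I J M N K

Need to visit all 11 open cells exactly once, starting at C and ending at K.
Cell M has only two open neighbours (J and N), so the path must pass straight through it: one of those is the cell it's entered from and the other is where it exits.
Route from C: down to H, left to F, up to B, left to A, 2× down (reaching I), right to J, down to M, right to N, up to K — 10 moves in all.
Check: all 11 open cells covered.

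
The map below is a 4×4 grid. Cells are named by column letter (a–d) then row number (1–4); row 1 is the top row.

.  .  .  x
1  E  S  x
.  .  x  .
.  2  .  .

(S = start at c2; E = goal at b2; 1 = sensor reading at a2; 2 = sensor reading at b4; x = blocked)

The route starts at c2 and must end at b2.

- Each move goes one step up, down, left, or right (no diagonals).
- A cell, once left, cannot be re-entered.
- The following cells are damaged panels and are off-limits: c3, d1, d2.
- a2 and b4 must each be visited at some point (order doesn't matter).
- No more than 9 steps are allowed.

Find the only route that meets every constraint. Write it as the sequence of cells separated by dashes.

c2 - c1 - b1 - a1 - a2 - a3 - a4 - b4 - b3 - b2

The 9-move cap with required stops at a2, b4 leaves no slack for detours.
Route from c2: up to c1, 2× left (reaching a1), 3× down (reaching a4), right to b4, 2× up (reaching b2) — 9 moves in all.
Check: all required cells visited; 9 ≤ 9 moves.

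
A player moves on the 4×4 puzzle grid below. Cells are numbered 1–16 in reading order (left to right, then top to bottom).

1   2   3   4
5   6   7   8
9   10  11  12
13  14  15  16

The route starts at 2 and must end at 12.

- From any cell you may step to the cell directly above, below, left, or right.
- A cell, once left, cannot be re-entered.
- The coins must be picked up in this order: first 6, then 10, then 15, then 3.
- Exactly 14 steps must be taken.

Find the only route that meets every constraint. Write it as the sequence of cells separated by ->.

The waypoints must appear in the order 6, 10, 15, 3, with no cell reused.
Route from 2: left to 1, down to 5, right to 6, down to 10, left to 9, down to 13, 2× right (reaching 15), 3× up (reaching 3), right to 4, 2× down (reaching 12) — 14 moves in all.
Check: order respected (6 at step 3, 10 at step 4, 15 at step 8, 3 at step 11); 14 moves as required.

2 -> 1 -> 5 -> 6 -> 10 -> 9 -> 13 -> 14 -> 15 -> 11 -> 7 -> 3 -> 4 -> 8 -> 12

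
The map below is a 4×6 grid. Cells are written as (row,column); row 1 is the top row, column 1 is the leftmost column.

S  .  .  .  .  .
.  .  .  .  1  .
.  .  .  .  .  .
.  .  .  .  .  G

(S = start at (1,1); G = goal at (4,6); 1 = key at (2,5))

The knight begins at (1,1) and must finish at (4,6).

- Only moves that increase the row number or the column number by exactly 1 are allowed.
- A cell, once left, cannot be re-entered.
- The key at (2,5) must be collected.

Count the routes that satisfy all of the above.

A right/down-only route from (1,1) to (4,6) makes exactly 3 down-moves and 5 right-moves in some order.
With no other constraints that would be C(8,3) = 56 routes.
Split at (2,5) and multiply the segment counts: (1,1)→(2,5): 5; (2,5)→(4,6): 3; product = 15.
That gives 15 routes.

15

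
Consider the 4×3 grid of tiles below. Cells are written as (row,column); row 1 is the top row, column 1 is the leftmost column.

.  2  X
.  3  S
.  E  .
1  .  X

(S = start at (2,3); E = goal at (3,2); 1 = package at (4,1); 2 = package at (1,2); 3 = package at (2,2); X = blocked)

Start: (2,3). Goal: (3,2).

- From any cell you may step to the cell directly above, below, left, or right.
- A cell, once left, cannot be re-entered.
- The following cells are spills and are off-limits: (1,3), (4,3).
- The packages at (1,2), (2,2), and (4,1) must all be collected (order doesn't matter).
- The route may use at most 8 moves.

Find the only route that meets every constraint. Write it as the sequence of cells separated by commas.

The budget equals the shortest possible length, so every move has to be on a shortest route through the required cells.
Route from (2,3): left to (2,2), up to (1,2), left to (1,1), 3× down (reaching (4,1)), right to (4,2), up to (3,2) — 8 moves in all.
Check: all required cells visited; 8 ≤ 8 moves.

(2,3), (2,2), (1,2), (1,1), (2,1), (3,1), (4,1), (4,2), (3,2)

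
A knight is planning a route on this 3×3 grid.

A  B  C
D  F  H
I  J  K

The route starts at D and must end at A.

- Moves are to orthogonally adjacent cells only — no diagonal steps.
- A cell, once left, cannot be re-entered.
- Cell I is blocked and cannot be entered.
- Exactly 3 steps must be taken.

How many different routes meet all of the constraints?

Need simple routes of exactly 3 moves from D to A (Manhattan distance 1, so 1 moves are spent on a detour and 1 undoing it).
Enumerating: D F B A.
That gives 1 route.

1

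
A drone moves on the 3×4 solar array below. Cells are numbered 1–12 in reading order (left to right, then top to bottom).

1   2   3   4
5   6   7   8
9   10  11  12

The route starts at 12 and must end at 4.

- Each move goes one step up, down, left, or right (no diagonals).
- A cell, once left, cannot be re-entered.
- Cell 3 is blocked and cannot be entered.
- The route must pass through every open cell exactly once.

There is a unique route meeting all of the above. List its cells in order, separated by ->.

Need to visit all 11 open cells exactly once, starting at 12 and ending at 4.
Cell 2 has only two open neighbours (6 and 1), so the path must pass straight through it: one of those is the cell it's entered from and the other is where it exits.
Route from 12: left 3 to 9, up 2 to 1, right 1 to 2, down 1 to 6, right 2 to 8, up 1 to 4 — 10 moves in all.
Check: all 11 open cells covered.

12 -> 11 -> 10 -> 9 -> 5 -> 1 -> 2 -> 6 -> 7 -> 8 -> 4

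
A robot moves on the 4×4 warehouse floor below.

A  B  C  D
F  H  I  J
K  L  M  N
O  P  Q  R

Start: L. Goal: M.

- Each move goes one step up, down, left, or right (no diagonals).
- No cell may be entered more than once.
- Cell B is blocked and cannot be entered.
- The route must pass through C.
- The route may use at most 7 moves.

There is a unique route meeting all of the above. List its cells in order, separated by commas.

L, H, I, C, D, J, N, M

The 7-move cap with required stops at C leaves no slack for detours.
Route from L: up 1 to H, right 1 to I, up 1 to C, right 1 to D, down 2 to N, left 1 to M — 7 moves in all.
Check: all required cells visited; 7 ≤ 7 moves.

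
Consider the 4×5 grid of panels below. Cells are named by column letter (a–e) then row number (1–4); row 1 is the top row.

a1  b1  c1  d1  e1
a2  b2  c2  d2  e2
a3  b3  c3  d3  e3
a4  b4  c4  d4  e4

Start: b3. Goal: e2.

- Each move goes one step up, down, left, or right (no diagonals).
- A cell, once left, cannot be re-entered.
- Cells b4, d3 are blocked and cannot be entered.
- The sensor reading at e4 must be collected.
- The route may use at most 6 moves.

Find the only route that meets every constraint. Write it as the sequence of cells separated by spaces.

b3 c3 c4 d4 e4 e3 e2

The budget equals the shortest possible length, so every move has to be on a shortest route through the required cells.
Route from b3: right to c3, down to c4, 2× right (reaching e4), 2× up (reaching e2) — 6 moves in all.
Check: all required cells visited; 6 ≤ 6 moves.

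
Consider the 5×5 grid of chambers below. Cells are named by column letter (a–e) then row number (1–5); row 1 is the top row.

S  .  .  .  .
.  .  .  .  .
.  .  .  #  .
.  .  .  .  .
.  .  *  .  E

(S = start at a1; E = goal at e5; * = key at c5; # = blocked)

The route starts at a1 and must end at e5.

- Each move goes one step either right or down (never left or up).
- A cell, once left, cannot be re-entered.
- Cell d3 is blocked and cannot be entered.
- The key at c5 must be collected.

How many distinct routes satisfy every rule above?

15

A right/down-only route from a1 to e5 makes exactly 4 down-moves and 4 right-moves in some order.
With no other constraints that would be C(8,4) = 70 routes.
Split at c5 and multiply the segment counts (each segment already excludes blocked cells): a1→c5: 15; c5→e5: 1; product = 15.
That gives 15 routes.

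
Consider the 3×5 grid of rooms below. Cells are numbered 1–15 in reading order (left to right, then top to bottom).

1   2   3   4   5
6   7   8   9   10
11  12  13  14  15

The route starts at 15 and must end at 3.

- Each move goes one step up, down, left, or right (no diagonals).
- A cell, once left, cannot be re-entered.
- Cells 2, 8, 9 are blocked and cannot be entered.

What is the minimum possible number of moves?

The Manhattan distance from 15 to 3 is |3−1| + |5−3| = 4, so at least 4 moves are needed.
A route of 4 moves achieves this: 15 → 10 → 5 → 4 → 3.
Since 4 matches the lower bound, it is optimal.

4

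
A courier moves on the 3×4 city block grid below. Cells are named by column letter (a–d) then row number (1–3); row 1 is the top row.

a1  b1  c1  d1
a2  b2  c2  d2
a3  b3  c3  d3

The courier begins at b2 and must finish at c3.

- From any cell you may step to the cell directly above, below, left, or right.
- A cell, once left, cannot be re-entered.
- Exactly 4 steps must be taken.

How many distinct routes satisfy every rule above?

Need simple routes of exactly 4 moves from b2 to c3 (Manhattan distance 2, so 1 moves are spent on a detour and 1 undoing it).
Enumerating: b2 b1 c1 c2 c3 | b2 a2 a3 b3 c3 | b2 c2 d2 d3 c3.
That gives 3 routes.

3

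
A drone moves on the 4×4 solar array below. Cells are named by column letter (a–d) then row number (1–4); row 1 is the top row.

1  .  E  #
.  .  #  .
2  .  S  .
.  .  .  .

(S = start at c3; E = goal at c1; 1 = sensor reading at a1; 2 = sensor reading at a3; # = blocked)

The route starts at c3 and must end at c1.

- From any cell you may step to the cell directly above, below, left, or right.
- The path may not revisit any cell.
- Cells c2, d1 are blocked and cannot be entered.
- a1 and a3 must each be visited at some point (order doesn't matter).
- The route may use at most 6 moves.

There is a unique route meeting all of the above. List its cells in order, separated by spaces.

The 6-move cap with required stops at a1, a3 leaves no slack for detours.
Route from c3: left 2 to a3, up 2 to a1, right 2 to c1 — 6 moves in all.
Check: all required cells visited; 6 ≤ 6 moves.

c3 b3 a3 a2 a1 b1 c1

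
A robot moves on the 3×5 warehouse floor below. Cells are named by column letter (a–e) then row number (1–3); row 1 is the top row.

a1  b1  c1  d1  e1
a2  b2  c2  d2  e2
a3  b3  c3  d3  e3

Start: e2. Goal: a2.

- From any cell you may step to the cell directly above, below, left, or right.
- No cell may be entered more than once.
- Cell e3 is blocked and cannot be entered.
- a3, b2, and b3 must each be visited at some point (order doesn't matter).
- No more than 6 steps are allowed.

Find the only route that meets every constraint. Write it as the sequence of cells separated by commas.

Any route must reach a3, b2, and b3 and still end at a2 within 6 moves, so the order of the required stops is forced.
Route from e2: left 3 to b2, down 1 to b3, left 1 to a3, up 1 to a2 — 6 moves in all.
Check: all required cells visited; 6 ≤ 6 moves.

e2, d2, c2, b2, b3, a3, a2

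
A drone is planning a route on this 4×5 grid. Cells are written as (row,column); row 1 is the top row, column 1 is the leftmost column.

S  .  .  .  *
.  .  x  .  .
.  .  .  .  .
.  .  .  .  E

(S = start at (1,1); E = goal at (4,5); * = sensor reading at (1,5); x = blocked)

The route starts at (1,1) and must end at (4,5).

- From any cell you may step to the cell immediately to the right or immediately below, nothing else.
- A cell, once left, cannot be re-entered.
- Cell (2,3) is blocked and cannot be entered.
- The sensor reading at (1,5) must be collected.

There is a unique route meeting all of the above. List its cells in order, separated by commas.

(1,1), (1,2), (1,3), (1,4), (1,5), (2,5), (3,5), (4,5)

Moves only go right or down, so the column and row indices never decrease.
Route from (1,1): 4× right (reaching (1,5)), 3× down (reaching (4,5)) — 7 moves in all.
Check: all required cells visited.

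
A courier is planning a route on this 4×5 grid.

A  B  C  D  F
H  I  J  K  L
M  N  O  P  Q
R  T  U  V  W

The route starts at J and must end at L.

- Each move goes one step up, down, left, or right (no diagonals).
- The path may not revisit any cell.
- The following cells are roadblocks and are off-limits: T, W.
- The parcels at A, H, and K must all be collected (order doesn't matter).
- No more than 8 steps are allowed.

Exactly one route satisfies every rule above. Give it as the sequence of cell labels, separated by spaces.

The 8-move cap with required stops at A, H, K leaves no slack for detours.
Route from J: left 2 to H, up 1 to A, right 3 to D, down 1 to K, right 1 to L — 8 moves in all.
Check: all required cells visited; 8 ≤ 8 moves.

J I H A B C D K L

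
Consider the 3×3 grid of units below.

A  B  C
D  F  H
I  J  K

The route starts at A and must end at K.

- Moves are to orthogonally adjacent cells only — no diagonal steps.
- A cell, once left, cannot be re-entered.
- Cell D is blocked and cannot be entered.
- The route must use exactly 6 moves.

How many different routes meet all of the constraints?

1

Need simple routes of exactly 6 moves from A to K (Manhattan distance 4, so 1 moves are spent on a detour and 1 undoing it).
Enumerating: A B C H F J K.
That gives 1 route.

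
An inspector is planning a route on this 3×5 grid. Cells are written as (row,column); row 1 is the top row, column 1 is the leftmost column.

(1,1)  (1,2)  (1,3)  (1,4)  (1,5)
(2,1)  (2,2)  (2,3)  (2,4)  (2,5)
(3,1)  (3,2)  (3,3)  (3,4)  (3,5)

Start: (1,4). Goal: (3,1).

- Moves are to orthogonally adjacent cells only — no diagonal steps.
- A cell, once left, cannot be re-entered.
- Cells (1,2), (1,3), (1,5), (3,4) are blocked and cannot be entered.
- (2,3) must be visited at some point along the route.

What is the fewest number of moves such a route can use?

Any route passes through (2,3) somewhere between (1,4) and (3,1). Summing Manhattan distances along the two legs ((1,4) → (2,3) → (3,1)) gives a lower bound of 2 + 3 = 5 moves.
A route of 5 moves achieves this: (1,4) → (2,4) → (2,3) → (3,3) → (3,2) → (3,1).
Since 5 matches the lower bound, it is optimal.

5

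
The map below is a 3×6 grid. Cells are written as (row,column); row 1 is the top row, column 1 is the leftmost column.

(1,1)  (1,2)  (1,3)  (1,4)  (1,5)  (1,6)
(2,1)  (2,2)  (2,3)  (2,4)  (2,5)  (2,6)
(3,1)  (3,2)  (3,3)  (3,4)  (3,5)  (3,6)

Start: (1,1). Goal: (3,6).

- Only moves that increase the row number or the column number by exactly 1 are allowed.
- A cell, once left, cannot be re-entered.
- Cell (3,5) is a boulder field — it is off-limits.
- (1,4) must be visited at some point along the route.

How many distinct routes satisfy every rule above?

A right/down-only route from (1,1) to (3,6) makes exactly 2 down-moves and 5 right-moves in some order.
With no other constraints that would be C(7,2) = 21 routes.
Split at (1,4) and multiply the segment counts (each segment already excludes blocked cells): (1,1)→(1,4): 1; (1,4)→(3,6): 3; product = 3.
That gives 3 routes.

3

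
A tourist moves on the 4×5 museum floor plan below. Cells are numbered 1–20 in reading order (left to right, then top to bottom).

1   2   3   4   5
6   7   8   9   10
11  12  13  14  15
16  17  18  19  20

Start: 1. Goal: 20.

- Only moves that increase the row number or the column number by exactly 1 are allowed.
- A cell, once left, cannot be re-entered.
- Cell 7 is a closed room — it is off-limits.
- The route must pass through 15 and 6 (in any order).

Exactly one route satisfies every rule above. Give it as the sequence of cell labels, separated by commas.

1, 6, 11, 12, 13, 14, 15, 20

Moves only go right or down, so the column and row indices never decrease.
Route from 1: down 2 to 11, right 4 to 15, down 1 to 20 — 7 moves in all.
Check: all required cells visited.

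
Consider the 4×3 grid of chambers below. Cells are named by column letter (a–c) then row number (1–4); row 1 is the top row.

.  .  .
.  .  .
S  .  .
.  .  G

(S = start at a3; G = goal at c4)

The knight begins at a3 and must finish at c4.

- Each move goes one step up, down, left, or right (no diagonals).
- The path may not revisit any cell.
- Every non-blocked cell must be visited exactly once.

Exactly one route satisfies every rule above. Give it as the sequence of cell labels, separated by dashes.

Need to visit all 12 open cells exactly once, starting at a3 and ending at c4.
Route from a3: down 1 to a4, right 1 to b4, up 2 to b2, left 1 to a2, up 1 to a1, right 2 to c1, down 3 to c4 — 11 moves in all.
Check: all 12 open cells covered.

a3 - a4 - b4 - b3 - b2 - a2 - a1 - b1 - c1 - c2 - c3 - c4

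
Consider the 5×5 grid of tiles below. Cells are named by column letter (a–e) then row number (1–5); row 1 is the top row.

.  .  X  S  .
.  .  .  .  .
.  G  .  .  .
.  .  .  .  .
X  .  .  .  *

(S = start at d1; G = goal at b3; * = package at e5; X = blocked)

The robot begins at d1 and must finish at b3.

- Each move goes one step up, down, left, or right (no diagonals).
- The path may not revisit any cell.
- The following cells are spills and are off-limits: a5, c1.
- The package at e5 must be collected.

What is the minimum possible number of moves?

Any route passes through e5 somewhere between d1 and b3. Summing Manhattan distances along the two legs (d1 → e5 → b3) gives a lower bound of 5 + 5 = 10 moves.
A route of 10 moves achieves this: d1 → d2 → d3 → d4 → e4 → e5 → d5 → c5 → c4 → c3 → b3.
Since 10 matches the lower bound, it is optimal.

10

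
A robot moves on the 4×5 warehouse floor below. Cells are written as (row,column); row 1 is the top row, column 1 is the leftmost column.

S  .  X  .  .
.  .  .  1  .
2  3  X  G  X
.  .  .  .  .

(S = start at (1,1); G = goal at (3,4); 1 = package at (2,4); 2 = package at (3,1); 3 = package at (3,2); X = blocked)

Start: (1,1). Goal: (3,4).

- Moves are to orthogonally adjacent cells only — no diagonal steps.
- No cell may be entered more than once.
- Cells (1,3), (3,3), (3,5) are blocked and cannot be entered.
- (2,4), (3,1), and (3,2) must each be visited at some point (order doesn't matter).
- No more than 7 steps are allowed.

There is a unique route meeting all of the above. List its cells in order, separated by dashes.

(1,1) - (2,1) - (3,1) - (3,2) - (2,2) - (2,3) - (2,4) - (3,4)

The budget equals the shortest possible length, so every move has to be on a shortest route through the required cells.
Route from (1,1): 2× down (reaching (3,1)), right to (3,2), up to (2,2), 2× right (reaching (2,4)), down to (3,4) — 7 moves in all.
Check: all required cells visited; 7 ≤ 7 moves.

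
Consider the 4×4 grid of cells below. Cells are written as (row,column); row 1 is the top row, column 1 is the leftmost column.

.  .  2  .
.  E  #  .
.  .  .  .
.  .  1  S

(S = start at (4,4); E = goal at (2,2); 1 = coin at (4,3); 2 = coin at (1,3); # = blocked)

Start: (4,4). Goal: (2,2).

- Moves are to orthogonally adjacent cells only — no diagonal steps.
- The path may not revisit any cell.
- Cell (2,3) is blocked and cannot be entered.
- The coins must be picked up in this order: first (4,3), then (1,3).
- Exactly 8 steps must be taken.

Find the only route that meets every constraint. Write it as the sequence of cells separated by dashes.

The waypoints must appear in the order (4,3), (1,3), with no cell reused.
Route from (4,4): left to (4,3), up to (3,3), right to (3,4), 2× up (reaching (1,4)), 2× left (reaching (1,2)), down to (2,2) — 8 moves in all.
Check: order respected (1 at step 1, 2 at step 6); 8 moves as required.

(4,4) - (4,3) - (3,3) - (3,4) - (2,4) - (1,4) - (1,3) - (1,2) - (2,2)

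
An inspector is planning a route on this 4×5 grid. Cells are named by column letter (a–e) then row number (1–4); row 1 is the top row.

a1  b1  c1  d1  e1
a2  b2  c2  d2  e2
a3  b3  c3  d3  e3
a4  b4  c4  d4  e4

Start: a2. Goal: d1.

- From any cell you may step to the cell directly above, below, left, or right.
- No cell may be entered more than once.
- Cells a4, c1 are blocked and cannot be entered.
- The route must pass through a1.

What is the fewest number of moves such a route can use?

Any route passes through a1 somewhere between a2 and d1. Summing Manhattan distances along the two legs (a2 → a1 → d1) gives a lower bound of 1 + 3 = 4 moves.
That bound ignores the blocked cells. Measuring each leg by the fewest moves that actually steer around them (a2→a1: 1; a1→d1: 5) raises the lower bound to 6.
A route of 6 moves exists: a2 → a1 → b1 → b2 → c2 → d2 → d1.
Since 6 matches that lower bound, it is optimal.

6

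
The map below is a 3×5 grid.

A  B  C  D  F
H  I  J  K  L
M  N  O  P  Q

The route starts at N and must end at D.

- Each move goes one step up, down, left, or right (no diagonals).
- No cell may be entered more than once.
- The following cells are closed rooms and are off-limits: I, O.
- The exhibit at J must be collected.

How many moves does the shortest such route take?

Any route passes through J somewhere between N and D. Summing Manhattan distances along the two legs (N → J → D) gives a lower bound of 2 + 2 = 4 moves.
That bound ignores the blocked cells. Measuring each leg by the fewest moves that actually steer around them (N→J: 6; J→D: 2) raises the lower bound to 8.
A route of 8 moves exists: N → M → H → A → B → C → J → K → D.
Since 8 matches that lower bound, it is optimal.

8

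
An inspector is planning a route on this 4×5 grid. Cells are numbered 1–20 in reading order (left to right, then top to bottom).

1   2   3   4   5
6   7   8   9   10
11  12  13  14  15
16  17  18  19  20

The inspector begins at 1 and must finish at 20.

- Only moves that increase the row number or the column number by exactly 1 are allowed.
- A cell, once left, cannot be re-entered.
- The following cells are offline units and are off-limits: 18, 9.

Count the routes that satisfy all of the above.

A right/down-only route from 1 to 20 makes exactly 3 down-moves and 4 right-moves in some order.
With no other constraints that would be C(7,3) = 35 routes.
Subtract routes through each blocked cell (inclusion–exclusion for overlaps): − through 9: 12 − through 18: 10 → 13.
That gives 13 routes.

13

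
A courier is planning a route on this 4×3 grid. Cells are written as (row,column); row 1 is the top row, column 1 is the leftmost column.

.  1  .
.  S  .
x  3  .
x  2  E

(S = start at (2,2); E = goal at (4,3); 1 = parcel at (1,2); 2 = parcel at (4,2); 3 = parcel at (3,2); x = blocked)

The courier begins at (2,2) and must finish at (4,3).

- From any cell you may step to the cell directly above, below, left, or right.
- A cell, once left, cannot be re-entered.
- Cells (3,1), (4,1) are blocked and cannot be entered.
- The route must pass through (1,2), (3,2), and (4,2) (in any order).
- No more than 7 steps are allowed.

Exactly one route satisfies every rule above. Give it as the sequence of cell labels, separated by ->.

(2,2) -> (1,2) -> (1,3) -> (2,3) -> (3,3) -> (3,2) -> (4,2) -> (4,3)

The budget equals the shortest possible length, so every move has to be on a shortest route through the required cells.
Route from (2,2): up 1 to (1,2), right 1 to (1,3), down 2 to (3,3), left 1 to (3,2), down 1 to (4,2), right 1 to (4,3) — 7 moves in all.
Check: all required cells visited; 7 ≤ 7 moves.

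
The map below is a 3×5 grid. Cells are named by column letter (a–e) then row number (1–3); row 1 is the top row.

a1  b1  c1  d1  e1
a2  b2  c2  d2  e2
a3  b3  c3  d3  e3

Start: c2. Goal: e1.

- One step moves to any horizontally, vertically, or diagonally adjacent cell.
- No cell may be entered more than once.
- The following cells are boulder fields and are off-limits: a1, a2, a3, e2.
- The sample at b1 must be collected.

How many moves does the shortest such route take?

4

Any route passes through b1 somewhere between c2 and e1. Summing Chebyshev distances along the two legs (c2 → b1 → e1) gives a lower bound of 1 + 3 = 4 moves.
A route of 4 moves achieves this: c2 → b1 → c1 → d1 → e1.
Since 4 matches the lower bound, it is optimal.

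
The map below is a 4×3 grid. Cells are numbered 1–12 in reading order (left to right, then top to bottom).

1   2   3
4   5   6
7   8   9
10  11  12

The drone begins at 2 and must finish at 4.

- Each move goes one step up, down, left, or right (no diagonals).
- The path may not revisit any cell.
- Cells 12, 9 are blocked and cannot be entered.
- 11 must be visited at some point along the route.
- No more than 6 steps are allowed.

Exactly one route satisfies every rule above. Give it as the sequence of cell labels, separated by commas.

Any route must reach 11 and still end at 4 within 6 moves, so the order of the required stops is forced.
Route from 2: 3× down (reaching 11), left to 10, 2× up (reaching 4) — 6 moves in all.
Check: all required cells visited; 6 ≤ 6 moves.

2, 5, 8, 11, 10, 7, 4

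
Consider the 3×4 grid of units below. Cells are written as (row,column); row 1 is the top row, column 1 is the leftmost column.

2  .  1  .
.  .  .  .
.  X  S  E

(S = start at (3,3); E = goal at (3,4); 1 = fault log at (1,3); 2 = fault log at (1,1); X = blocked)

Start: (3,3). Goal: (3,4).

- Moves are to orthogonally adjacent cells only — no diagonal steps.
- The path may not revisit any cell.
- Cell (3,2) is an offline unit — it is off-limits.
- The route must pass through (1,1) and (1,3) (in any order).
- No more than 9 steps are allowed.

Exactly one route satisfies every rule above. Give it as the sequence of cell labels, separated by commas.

(3,3), (2,3), (2,2), (2,1), (1,1), (1,2), (1,3), (1,4), (2,4), (3,4)

The 9-move cap with required stops at (1,1), (1,3) leaves no slack for detours.
Route from (3,3): up 1 to (2,3), left 2 to (2,1), up 1 to (1,1), right 3 to (1,4), down 2 to (3,4) — 9 moves in all.
Check: all required cells visited; 9 ≤ 9 moves.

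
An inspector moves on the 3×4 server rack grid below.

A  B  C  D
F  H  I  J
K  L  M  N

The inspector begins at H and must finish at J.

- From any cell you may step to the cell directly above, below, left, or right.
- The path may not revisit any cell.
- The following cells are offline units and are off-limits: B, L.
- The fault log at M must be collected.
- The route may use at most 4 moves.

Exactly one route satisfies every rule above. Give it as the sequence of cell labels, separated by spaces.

The budget equals the shortest possible length, so every move has to be on a shortest route through the required cells.
Route from H: right to I, down to M, right to N, up to J — 4 moves in all.
Check: all required cells visited; 4 ≤ 4 moves.

H I M N J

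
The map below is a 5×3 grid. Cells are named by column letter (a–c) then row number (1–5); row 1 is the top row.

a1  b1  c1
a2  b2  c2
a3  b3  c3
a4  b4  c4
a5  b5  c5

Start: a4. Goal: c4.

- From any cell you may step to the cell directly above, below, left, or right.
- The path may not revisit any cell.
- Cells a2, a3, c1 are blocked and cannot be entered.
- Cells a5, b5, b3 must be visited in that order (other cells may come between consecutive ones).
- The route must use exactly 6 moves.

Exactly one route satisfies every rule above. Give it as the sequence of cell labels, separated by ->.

a4 -> a5 -> b5 -> b4 -> b3 -> c3 -> c4

The waypoints must appear in the order a5, b5, b3, with no cell reused.
Route from a4: down 1 to a5, right 1 to b5, up 2 to b3, right 1 to c3, down 1 to c4 — 6 moves in all.
Check: order respected (a5 at step 1, b5 at step 2, b3 at step 4); 6 moves as required.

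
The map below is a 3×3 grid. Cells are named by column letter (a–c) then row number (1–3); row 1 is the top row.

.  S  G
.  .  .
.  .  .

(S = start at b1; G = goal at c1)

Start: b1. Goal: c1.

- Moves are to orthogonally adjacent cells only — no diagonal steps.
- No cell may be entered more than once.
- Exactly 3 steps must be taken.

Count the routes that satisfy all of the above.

Need simple routes of exactly 3 moves from b1 to c1 (Manhattan distance 1, so 1 moves are spent on a detour and 1 undoing it).
Enumerating: b1 b2 c2 c1.
That gives 1 route.

1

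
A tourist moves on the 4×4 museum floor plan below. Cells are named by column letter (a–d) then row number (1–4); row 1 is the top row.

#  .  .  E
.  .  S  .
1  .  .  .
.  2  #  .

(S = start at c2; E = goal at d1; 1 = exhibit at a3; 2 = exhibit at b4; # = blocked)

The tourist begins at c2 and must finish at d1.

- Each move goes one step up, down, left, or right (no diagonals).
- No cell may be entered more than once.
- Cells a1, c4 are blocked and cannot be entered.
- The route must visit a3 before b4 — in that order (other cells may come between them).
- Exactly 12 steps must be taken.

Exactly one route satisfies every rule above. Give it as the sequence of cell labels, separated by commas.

The waypoints must appear in the order a3, b4, with no cell reused.
Route from c2: up to c1, left to b1, down to b2, left to a2, 2× down (reaching a4), right to b4, up to b3, 2× right (reaching d3), 2× up (reaching d1) — 12 moves in all.
Check: order respected (1 at step 5, 2 at step 7); 12 moves as required.

c2, c1, b1, b2, a2, a3, a4, b4, b3, c3, d3, d2, d1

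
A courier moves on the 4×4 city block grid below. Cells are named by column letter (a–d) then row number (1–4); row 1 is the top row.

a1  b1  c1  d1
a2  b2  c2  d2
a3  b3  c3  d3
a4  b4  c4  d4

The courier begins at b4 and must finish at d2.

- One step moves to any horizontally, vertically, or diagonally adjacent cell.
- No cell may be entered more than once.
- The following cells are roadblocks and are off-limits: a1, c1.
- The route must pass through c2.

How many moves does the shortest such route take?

Any route passes through c2 somewhere between b4 and d2. Summing Chebyshev distances along the two legs (b4 → c2 → d2) gives a lower bound of 2 + 1 = 3 moves.
A route of 3 moves achieves this: b4 → b3 → c2 → d2.
Since 3 matches the lower bound, it is optimal.

3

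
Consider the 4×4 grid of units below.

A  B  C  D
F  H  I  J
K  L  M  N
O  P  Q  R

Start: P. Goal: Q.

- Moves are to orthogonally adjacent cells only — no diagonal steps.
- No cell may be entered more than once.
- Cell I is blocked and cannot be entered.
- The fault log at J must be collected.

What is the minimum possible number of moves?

9

Any route passes through J somewhere between P and Q. Summing Manhattan distances along the two legs (P → J → Q) gives a lower bound of 4 + 3 = 7 moves.
The shortest route satisfying every rule uses 9 moves: P → L → H → B → C → D → J → N → R → Q.
The bound of 7 isn't tight here; checking systematically, no route of length 7 through 8 satisfies every constraint, so 9 is the minimum.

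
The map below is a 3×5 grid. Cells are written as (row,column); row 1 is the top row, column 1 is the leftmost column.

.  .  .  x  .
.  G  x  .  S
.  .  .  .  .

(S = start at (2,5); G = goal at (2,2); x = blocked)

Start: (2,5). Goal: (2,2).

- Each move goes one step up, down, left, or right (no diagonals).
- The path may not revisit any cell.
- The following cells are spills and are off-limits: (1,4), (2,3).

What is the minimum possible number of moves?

The Manhattan distance from (2,5) to (2,2) is |2−2| + |5−2| = 3, so at least 3 moves are needed.
That bound ignores the blocked cells. Measuring each leg by the fewest moves that actually steer around them ((2,5)→(2,2): 5) raises the lower bound to 5.
A route of 5 moves exists: (2,5) → (3,5) → (3,4) → (3,3) → (3,2) → (2,2).
Since 5 matches that lower bound, it is optimal.

5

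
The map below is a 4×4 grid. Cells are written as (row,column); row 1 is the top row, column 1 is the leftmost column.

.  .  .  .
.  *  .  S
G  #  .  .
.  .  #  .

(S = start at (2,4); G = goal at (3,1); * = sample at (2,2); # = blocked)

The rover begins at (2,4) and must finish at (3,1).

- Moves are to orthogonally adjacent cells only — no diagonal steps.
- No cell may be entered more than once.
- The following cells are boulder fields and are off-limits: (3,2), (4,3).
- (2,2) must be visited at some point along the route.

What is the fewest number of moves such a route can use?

Any route passes through (2,2) somewhere between (2,4) and (3,1). Summing Manhattan distances along the two legs ((2,4) → (2,2) → (3,1)) gives a lower bound of 2 + 2 = 4 moves.
A route of 4 moves achieves this: (2,4) → (2,3) → (2,2) → (2,1) → (3,1).
Since 4 matches the lower bound, it is optimal.

4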